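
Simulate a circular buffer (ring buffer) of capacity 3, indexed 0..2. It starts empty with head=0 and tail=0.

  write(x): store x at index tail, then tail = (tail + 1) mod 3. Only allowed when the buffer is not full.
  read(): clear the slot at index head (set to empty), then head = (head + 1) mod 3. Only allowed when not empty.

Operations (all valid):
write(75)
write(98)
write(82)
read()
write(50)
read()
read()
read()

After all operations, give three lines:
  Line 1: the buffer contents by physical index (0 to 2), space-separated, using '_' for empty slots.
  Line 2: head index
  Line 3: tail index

Answer: _ _ _
1
1

Derivation:
write(75): buf=[75 _ _], head=0, tail=1, size=1
write(98): buf=[75 98 _], head=0, tail=2, size=2
write(82): buf=[75 98 82], head=0, tail=0, size=3
read(): buf=[_ 98 82], head=1, tail=0, size=2
write(50): buf=[50 98 82], head=1, tail=1, size=3
read(): buf=[50 _ 82], head=2, tail=1, size=2
read(): buf=[50 _ _], head=0, tail=1, size=1
read(): buf=[_ _ _], head=1, tail=1, size=0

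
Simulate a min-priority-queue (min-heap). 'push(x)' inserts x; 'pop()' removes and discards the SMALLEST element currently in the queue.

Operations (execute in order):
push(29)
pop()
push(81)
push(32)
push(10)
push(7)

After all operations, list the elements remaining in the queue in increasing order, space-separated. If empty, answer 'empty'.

Answer: 7 10 32 81

Derivation:
push(29): heap contents = [29]
pop() → 29: heap contents = []
push(81): heap contents = [81]
push(32): heap contents = [32, 81]
push(10): heap contents = [10, 32, 81]
push(7): heap contents = [7, 10, 32, 81]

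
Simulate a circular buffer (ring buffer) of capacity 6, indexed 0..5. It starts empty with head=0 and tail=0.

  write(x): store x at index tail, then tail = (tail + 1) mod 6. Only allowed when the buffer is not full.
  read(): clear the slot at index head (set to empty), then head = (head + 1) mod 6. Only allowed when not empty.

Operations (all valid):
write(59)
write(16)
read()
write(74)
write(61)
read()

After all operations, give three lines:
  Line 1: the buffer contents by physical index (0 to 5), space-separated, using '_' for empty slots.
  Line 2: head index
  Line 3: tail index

Answer: _ _ 74 61 _ _
2
4

Derivation:
write(59): buf=[59 _ _ _ _ _], head=0, tail=1, size=1
write(16): buf=[59 16 _ _ _ _], head=0, tail=2, size=2
read(): buf=[_ 16 _ _ _ _], head=1, tail=2, size=1
write(74): buf=[_ 16 74 _ _ _], head=1, tail=3, size=2
write(61): buf=[_ 16 74 61 _ _], head=1, tail=4, size=3
read(): buf=[_ _ 74 61 _ _], head=2, tail=4, size=2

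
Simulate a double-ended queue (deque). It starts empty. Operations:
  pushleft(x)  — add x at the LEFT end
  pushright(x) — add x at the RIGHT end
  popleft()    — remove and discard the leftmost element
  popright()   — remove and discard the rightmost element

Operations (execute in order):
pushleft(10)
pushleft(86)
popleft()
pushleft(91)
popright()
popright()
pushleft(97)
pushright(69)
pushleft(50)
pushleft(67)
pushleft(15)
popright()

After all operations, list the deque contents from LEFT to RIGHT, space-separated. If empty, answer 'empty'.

Answer: 15 67 50 97

Derivation:
pushleft(10): [10]
pushleft(86): [86, 10]
popleft(): [10]
pushleft(91): [91, 10]
popright(): [91]
popright(): []
pushleft(97): [97]
pushright(69): [97, 69]
pushleft(50): [50, 97, 69]
pushleft(67): [67, 50, 97, 69]
pushleft(15): [15, 67, 50, 97, 69]
popright(): [15, 67, 50, 97]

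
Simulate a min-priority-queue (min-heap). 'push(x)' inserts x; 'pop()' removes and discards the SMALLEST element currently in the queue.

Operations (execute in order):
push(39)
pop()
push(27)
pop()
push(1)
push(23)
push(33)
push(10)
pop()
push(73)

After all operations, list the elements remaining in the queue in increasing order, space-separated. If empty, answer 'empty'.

Answer: 10 23 33 73

Derivation:
push(39): heap contents = [39]
pop() → 39: heap contents = []
push(27): heap contents = [27]
pop() → 27: heap contents = []
push(1): heap contents = [1]
push(23): heap contents = [1, 23]
push(33): heap contents = [1, 23, 33]
push(10): heap contents = [1, 10, 23, 33]
pop() → 1: heap contents = [10, 23, 33]
push(73): heap contents = [10, 23, 33, 73]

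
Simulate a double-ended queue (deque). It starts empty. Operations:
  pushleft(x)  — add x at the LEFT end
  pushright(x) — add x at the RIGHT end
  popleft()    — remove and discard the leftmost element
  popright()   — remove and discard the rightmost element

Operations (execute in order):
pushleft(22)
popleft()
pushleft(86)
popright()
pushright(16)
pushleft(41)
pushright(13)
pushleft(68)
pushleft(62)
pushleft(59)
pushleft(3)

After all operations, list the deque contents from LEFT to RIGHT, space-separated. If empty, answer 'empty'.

pushleft(22): [22]
popleft(): []
pushleft(86): [86]
popright(): []
pushright(16): [16]
pushleft(41): [41, 16]
pushright(13): [41, 16, 13]
pushleft(68): [68, 41, 16, 13]
pushleft(62): [62, 68, 41, 16, 13]
pushleft(59): [59, 62, 68, 41, 16, 13]
pushleft(3): [3, 59, 62, 68, 41, 16, 13]

Answer: 3 59 62 68 41 16 13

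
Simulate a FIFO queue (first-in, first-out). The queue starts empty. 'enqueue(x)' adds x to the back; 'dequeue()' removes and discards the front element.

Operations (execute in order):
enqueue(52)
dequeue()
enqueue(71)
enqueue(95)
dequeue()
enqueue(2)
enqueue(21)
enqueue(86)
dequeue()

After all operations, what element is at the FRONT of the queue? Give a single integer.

Answer: 2

Derivation:
enqueue(52): queue = [52]
dequeue(): queue = []
enqueue(71): queue = [71]
enqueue(95): queue = [71, 95]
dequeue(): queue = [95]
enqueue(2): queue = [95, 2]
enqueue(21): queue = [95, 2, 21]
enqueue(86): queue = [95, 2, 21, 86]
dequeue(): queue = [2, 21, 86]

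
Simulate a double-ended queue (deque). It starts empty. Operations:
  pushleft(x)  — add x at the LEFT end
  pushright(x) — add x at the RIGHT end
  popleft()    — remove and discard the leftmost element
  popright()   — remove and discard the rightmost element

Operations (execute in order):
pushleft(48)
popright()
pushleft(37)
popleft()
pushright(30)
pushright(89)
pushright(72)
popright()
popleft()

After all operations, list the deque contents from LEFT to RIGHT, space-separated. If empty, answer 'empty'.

pushleft(48): [48]
popright(): []
pushleft(37): [37]
popleft(): []
pushright(30): [30]
pushright(89): [30, 89]
pushright(72): [30, 89, 72]
popright(): [30, 89]
popleft(): [89]

Answer: 89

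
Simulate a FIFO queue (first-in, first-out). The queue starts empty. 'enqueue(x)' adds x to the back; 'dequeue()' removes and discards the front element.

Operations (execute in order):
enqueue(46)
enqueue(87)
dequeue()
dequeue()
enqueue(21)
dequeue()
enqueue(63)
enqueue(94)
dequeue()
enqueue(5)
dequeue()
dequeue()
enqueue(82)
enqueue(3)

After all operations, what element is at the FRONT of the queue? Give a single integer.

Answer: 82

Derivation:
enqueue(46): queue = [46]
enqueue(87): queue = [46, 87]
dequeue(): queue = [87]
dequeue(): queue = []
enqueue(21): queue = [21]
dequeue(): queue = []
enqueue(63): queue = [63]
enqueue(94): queue = [63, 94]
dequeue(): queue = [94]
enqueue(5): queue = [94, 5]
dequeue(): queue = [5]
dequeue(): queue = []
enqueue(82): queue = [82]
enqueue(3): queue = [82, 3]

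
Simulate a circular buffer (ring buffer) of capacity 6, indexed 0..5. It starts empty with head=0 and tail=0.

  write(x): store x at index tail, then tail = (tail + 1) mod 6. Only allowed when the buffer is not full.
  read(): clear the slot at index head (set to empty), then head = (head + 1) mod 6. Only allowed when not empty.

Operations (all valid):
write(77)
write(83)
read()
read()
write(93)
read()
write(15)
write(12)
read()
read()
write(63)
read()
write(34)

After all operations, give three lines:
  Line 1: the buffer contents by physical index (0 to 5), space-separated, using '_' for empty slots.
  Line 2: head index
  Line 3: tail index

Answer: 34 _ _ _ _ _
0
1

Derivation:
write(77): buf=[77 _ _ _ _ _], head=0, tail=1, size=1
write(83): buf=[77 83 _ _ _ _], head=0, tail=2, size=2
read(): buf=[_ 83 _ _ _ _], head=1, tail=2, size=1
read(): buf=[_ _ _ _ _ _], head=2, tail=2, size=0
write(93): buf=[_ _ 93 _ _ _], head=2, tail=3, size=1
read(): buf=[_ _ _ _ _ _], head=3, tail=3, size=0
write(15): buf=[_ _ _ 15 _ _], head=3, tail=4, size=1
write(12): buf=[_ _ _ 15 12 _], head=3, tail=5, size=2
read(): buf=[_ _ _ _ 12 _], head=4, tail=5, size=1
read(): buf=[_ _ _ _ _ _], head=5, tail=5, size=0
write(63): buf=[_ _ _ _ _ 63], head=5, tail=0, size=1
read(): buf=[_ _ _ _ _ _], head=0, tail=0, size=0
write(34): buf=[34 _ _ _ _ _], head=0, tail=1, size=1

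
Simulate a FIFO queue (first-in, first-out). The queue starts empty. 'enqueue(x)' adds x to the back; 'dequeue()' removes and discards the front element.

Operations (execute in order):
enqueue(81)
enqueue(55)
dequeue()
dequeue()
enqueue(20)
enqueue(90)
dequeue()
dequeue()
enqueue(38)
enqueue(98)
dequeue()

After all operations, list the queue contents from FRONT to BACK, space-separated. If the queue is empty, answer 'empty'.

Answer: 98

Derivation:
enqueue(81): [81]
enqueue(55): [81, 55]
dequeue(): [55]
dequeue(): []
enqueue(20): [20]
enqueue(90): [20, 90]
dequeue(): [90]
dequeue(): []
enqueue(38): [38]
enqueue(98): [38, 98]
dequeue(): [98]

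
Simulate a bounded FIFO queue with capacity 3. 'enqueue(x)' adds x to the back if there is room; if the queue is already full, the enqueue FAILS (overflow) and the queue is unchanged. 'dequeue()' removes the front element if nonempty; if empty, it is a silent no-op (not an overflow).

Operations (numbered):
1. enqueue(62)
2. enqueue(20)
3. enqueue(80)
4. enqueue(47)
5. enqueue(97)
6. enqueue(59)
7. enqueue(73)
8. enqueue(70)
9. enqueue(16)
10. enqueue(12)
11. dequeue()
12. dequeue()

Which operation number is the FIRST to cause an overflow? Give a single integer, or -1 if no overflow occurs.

1. enqueue(62): size=1
2. enqueue(20): size=2
3. enqueue(80): size=3
4. enqueue(47): size=3=cap → OVERFLOW (fail)
5. enqueue(97): size=3=cap → OVERFLOW (fail)
6. enqueue(59): size=3=cap → OVERFLOW (fail)
7. enqueue(73): size=3=cap → OVERFLOW (fail)
8. enqueue(70): size=3=cap → OVERFLOW (fail)
9. enqueue(16): size=3=cap → OVERFLOW (fail)
10. enqueue(12): size=3=cap → OVERFLOW (fail)
11. dequeue(): size=2
12. dequeue(): size=1

Answer: 4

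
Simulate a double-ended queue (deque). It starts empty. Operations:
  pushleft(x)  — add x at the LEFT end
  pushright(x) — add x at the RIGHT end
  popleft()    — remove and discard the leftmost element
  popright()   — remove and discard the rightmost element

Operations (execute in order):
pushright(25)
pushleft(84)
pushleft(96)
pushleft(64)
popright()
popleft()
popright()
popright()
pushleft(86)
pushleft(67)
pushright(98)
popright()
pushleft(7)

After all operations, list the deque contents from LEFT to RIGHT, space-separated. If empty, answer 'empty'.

Answer: 7 67 86

Derivation:
pushright(25): [25]
pushleft(84): [84, 25]
pushleft(96): [96, 84, 25]
pushleft(64): [64, 96, 84, 25]
popright(): [64, 96, 84]
popleft(): [96, 84]
popright(): [96]
popright(): []
pushleft(86): [86]
pushleft(67): [67, 86]
pushright(98): [67, 86, 98]
popright(): [67, 86]
pushleft(7): [7, 67, 86]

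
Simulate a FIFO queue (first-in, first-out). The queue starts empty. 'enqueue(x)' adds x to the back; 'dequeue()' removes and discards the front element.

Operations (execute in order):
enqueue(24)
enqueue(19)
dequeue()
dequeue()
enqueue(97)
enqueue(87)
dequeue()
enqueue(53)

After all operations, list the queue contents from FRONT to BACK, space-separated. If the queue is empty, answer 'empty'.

Answer: 87 53

Derivation:
enqueue(24): [24]
enqueue(19): [24, 19]
dequeue(): [19]
dequeue(): []
enqueue(97): [97]
enqueue(87): [97, 87]
dequeue(): [87]
enqueue(53): [87, 53]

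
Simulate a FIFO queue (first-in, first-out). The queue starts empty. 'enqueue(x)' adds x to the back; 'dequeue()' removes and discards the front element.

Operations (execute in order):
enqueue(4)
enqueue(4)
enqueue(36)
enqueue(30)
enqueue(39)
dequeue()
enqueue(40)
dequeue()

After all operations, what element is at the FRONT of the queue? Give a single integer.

Answer: 36

Derivation:
enqueue(4): queue = [4]
enqueue(4): queue = [4, 4]
enqueue(36): queue = [4, 4, 36]
enqueue(30): queue = [4, 4, 36, 30]
enqueue(39): queue = [4, 4, 36, 30, 39]
dequeue(): queue = [4, 36, 30, 39]
enqueue(40): queue = [4, 36, 30, 39, 40]
dequeue(): queue = [36, 30, 39, 40]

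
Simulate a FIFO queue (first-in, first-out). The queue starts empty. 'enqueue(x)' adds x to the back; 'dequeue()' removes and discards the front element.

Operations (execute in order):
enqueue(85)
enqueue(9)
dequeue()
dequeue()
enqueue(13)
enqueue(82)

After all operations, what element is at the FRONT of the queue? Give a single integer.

enqueue(85): queue = [85]
enqueue(9): queue = [85, 9]
dequeue(): queue = [9]
dequeue(): queue = []
enqueue(13): queue = [13]
enqueue(82): queue = [13, 82]

Answer: 13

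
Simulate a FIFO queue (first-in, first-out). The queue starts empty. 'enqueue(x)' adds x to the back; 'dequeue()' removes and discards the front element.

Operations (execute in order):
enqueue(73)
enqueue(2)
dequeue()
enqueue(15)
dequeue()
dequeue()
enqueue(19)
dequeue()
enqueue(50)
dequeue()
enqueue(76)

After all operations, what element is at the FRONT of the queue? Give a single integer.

Answer: 76

Derivation:
enqueue(73): queue = [73]
enqueue(2): queue = [73, 2]
dequeue(): queue = [2]
enqueue(15): queue = [2, 15]
dequeue(): queue = [15]
dequeue(): queue = []
enqueue(19): queue = [19]
dequeue(): queue = []
enqueue(50): queue = [50]
dequeue(): queue = []
enqueue(76): queue = [76]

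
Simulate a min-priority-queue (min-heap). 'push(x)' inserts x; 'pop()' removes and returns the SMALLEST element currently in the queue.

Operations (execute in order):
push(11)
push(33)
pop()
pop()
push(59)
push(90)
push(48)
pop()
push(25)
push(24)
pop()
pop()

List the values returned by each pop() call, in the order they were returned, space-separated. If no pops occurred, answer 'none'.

push(11): heap contents = [11]
push(33): heap contents = [11, 33]
pop() → 11: heap contents = [33]
pop() → 33: heap contents = []
push(59): heap contents = [59]
push(90): heap contents = [59, 90]
push(48): heap contents = [48, 59, 90]
pop() → 48: heap contents = [59, 90]
push(25): heap contents = [25, 59, 90]
push(24): heap contents = [24, 25, 59, 90]
pop() → 24: heap contents = [25, 59, 90]
pop() → 25: heap contents = [59, 90]

Answer: 11 33 48 24 25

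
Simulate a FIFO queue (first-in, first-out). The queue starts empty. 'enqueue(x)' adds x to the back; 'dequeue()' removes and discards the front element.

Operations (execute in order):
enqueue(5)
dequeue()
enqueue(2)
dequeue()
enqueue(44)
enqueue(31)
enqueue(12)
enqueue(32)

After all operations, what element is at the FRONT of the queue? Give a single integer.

enqueue(5): queue = [5]
dequeue(): queue = []
enqueue(2): queue = [2]
dequeue(): queue = []
enqueue(44): queue = [44]
enqueue(31): queue = [44, 31]
enqueue(12): queue = [44, 31, 12]
enqueue(32): queue = [44, 31, 12, 32]

Answer: 44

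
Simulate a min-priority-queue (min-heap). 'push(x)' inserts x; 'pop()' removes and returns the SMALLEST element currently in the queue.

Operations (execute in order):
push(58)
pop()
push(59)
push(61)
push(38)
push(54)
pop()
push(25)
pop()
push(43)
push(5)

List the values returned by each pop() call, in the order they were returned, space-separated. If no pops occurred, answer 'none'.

Answer: 58 38 25

Derivation:
push(58): heap contents = [58]
pop() → 58: heap contents = []
push(59): heap contents = [59]
push(61): heap contents = [59, 61]
push(38): heap contents = [38, 59, 61]
push(54): heap contents = [38, 54, 59, 61]
pop() → 38: heap contents = [54, 59, 61]
push(25): heap contents = [25, 54, 59, 61]
pop() → 25: heap contents = [54, 59, 61]
push(43): heap contents = [43, 54, 59, 61]
push(5): heap contents = [5, 43, 54, 59, 61]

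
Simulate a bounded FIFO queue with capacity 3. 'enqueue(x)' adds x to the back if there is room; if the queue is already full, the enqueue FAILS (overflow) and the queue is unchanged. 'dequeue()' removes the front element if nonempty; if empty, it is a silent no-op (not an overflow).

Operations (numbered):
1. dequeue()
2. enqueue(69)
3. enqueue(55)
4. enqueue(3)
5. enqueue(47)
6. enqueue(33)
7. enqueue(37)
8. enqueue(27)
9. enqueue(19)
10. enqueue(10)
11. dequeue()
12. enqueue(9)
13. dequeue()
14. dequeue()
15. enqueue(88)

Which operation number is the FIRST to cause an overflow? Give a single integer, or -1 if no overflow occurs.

1. dequeue(): empty, no-op, size=0
2. enqueue(69): size=1
3. enqueue(55): size=2
4. enqueue(3): size=3
5. enqueue(47): size=3=cap → OVERFLOW (fail)
6. enqueue(33): size=3=cap → OVERFLOW (fail)
7. enqueue(37): size=3=cap → OVERFLOW (fail)
8. enqueue(27): size=3=cap → OVERFLOW (fail)
9. enqueue(19): size=3=cap → OVERFLOW (fail)
10. enqueue(10): size=3=cap → OVERFLOW (fail)
11. dequeue(): size=2
12. enqueue(9): size=3
13. dequeue(): size=2
14. dequeue(): size=1
15. enqueue(88): size=2

Answer: 5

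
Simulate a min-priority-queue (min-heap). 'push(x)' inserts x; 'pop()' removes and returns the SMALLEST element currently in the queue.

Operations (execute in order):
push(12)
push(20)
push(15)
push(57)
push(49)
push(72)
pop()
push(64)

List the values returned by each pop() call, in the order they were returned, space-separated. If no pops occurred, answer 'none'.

push(12): heap contents = [12]
push(20): heap contents = [12, 20]
push(15): heap contents = [12, 15, 20]
push(57): heap contents = [12, 15, 20, 57]
push(49): heap contents = [12, 15, 20, 49, 57]
push(72): heap contents = [12, 15, 20, 49, 57, 72]
pop() → 12: heap contents = [15, 20, 49, 57, 72]
push(64): heap contents = [15, 20, 49, 57, 64, 72]

Answer: 12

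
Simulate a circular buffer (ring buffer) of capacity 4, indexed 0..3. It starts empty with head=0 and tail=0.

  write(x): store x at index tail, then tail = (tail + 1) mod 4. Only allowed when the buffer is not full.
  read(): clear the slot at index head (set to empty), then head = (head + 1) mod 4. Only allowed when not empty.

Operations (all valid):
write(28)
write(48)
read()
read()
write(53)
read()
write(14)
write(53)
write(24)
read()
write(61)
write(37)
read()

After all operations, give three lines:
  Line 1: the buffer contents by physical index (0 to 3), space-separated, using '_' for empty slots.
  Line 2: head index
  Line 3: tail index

Answer: _ 24 61 37
1
0

Derivation:
write(28): buf=[28 _ _ _], head=0, tail=1, size=1
write(48): buf=[28 48 _ _], head=0, tail=2, size=2
read(): buf=[_ 48 _ _], head=1, tail=2, size=1
read(): buf=[_ _ _ _], head=2, tail=2, size=0
write(53): buf=[_ _ 53 _], head=2, tail=3, size=1
read(): buf=[_ _ _ _], head=3, tail=3, size=0
write(14): buf=[_ _ _ 14], head=3, tail=0, size=1
write(53): buf=[53 _ _ 14], head=3, tail=1, size=2
write(24): buf=[53 24 _ 14], head=3, tail=2, size=3
read(): buf=[53 24 _ _], head=0, tail=2, size=2
write(61): buf=[53 24 61 _], head=0, tail=3, size=3
write(37): buf=[53 24 61 37], head=0, tail=0, size=4
read(): buf=[_ 24 61 37], head=1, tail=0, size=3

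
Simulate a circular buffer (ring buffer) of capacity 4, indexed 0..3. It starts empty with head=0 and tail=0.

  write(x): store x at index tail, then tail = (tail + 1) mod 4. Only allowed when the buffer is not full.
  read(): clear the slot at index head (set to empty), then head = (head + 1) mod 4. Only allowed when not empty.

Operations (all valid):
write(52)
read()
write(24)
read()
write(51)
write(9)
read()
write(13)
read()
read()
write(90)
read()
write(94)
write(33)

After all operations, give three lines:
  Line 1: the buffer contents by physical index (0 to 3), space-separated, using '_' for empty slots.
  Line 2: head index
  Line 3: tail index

Answer: _ _ 94 33
2
0

Derivation:
write(52): buf=[52 _ _ _], head=0, tail=1, size=1
read(): buf=[_ _ _ _], head=1, tail=1, size=0
write(24): buf=[_ 24 _ _], head=1, tail=2, size=1
read(): buf=[_ _ _ _], head=2, tail=2, size=0
write(51): buf=[_ _ 51 _], head=2, tail=3, size=1
write(9): buf=[_ _ 51 9], head=2, tail=0, size=2
read(): buf=[_ _ _ 9], head=3, tail=0, size=1
write(13): buf=[13 _ _ 9], head=3, tail=1, size=2
read(): buf=[13 _ _ _], head=0, tail=1, size=1
read(): buf=[_ _ _ _], head=1, tail=1, size=0
write(90): buf=[_ 90 _ _], head=1, tail=2, size=1
read(): buf=[_ _ _ _], head=2, tail=2, size=0
write(94): buf=[_ _ 94 _], head=2, tail=3, size=1
write(33): buf=[_ _ 94 33], head=2, tail=0, size=2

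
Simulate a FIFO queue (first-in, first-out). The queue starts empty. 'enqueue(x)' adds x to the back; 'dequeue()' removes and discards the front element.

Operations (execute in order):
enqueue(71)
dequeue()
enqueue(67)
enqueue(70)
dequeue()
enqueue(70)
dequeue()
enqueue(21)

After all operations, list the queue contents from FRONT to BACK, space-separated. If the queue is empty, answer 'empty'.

enqueue(71): [71]
dequeue(): []
enqueue(67): [67]
enqueue(70): [67, 70]
dequeue(): [70]
enqueue(70): [70, 70]
dequeue(): [70]
enqueue(21): [70, 21]

Answer: 70 21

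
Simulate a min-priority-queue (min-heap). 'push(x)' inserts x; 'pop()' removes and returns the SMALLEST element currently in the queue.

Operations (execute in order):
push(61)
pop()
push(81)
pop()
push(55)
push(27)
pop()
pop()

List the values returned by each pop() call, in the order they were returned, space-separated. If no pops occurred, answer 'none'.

push(61): heap contents = [61]
pop() → 61: heap contents = []
push(81): heap contents = [81]
pop() → 81: heap contents = []
push(55): heap contents = [55]
push(27): heap contents = [27, 55]
pop() → 27: heap contents = [55]
pop() → 55: heap contents = []

Answer: 61 81 27 55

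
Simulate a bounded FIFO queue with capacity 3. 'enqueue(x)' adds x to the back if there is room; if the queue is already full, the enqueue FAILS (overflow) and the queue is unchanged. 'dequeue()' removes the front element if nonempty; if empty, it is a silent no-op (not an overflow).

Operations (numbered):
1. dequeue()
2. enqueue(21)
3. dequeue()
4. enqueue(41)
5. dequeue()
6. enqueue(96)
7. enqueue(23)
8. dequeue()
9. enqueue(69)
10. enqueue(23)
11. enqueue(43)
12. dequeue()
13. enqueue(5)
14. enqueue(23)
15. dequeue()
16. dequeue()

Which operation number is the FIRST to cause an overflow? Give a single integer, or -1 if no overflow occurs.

1. dequeue(): empty, no-op, size=0
2. enqueue(21): size=1
3. dequeue(): size=0
4. enqueue(41): size=1
5. dequeue(): size=0
6. enqueue(96): size=1
7. enqueue(23): size=2
8. dequeue(): size=1
9. enqueue(69): size=2
10. enqueue(23): size=3
11. enqueue(43): size=3=cap → OVERFLOW (fail)
12. dequeue(): size=2
13. enqueue(5): size=3
14. enqueue(23): size=3=cap → OVERFLOW (fail)
15. dequeue(): size=2
16. dequeue(): size=1

Answer: 11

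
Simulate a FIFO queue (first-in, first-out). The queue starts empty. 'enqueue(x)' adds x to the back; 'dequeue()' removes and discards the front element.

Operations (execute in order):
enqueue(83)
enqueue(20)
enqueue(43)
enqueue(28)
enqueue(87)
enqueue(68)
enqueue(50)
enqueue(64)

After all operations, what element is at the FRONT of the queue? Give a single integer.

Answer: 83

Derivation:
enqueue(83): queue = [83]
enqueue(20): queue = [83, 20]
enqueue(43): queue = [83, 20, 43]
enqueue(28): queue = [83, 20, 43, 28]
enqueue(87): queue = [83, 20, 43, 28, 87]
enqueue(68): queue = [83, 20, 43, 28, 87, 68]
enqueue(50): queue = [83, 20, 43, 28, 87, 68, 50]
enqueue(64): queue = [83, 20, 43, 28, 87, 68, 50, 64]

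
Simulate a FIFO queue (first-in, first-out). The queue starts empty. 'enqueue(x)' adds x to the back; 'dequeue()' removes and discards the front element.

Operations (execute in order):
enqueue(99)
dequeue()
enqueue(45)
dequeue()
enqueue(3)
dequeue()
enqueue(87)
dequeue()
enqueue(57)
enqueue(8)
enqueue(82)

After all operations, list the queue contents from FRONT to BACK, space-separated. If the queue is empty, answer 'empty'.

enqueue(99): [99]
dequeue(): []
enqueue(45): [45]
dequeue(): []
enqueue(3): [3]
dequeue(): []
enqueue(87): [87]
dequeue(): []
enqueue(57): [57]
enqueue(8): [57, 8]
enqueue(82): [57, 8, 82]

Answer: 57 8 82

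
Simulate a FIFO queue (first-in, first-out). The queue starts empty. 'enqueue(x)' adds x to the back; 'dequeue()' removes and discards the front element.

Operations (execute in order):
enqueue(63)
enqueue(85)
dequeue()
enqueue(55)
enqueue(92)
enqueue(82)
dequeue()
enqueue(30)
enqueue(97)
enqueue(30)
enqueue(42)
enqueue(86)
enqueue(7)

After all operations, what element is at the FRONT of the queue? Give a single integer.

Answer: 55

Derivation:
enqueue(63): queue = [63]
enqueue(85): queue = [63, 85]
dequeue(): queue = [85]
enqueue(55): queue = [85, 55]
enqueue(92): queue = [85, 55, 92]
enqueue(82): queue = [85, 55, 92, 82]
dequeue(): queue = [55, 92, 82]
enqueue(30): queue = [55, 92, 82, 30]
enqueue(97): queue = [55, 92, 82, 30, 97]
enqueue(30): queue = [55, 92, 82, 30, 97, 30]
enqueue(42): queue = [55, 92, 82, 30, 97, 30, 42]
enqueue(86): queue = [55, 92, 82, 30, 97, 30, 42, 86]
enqueue(7): queue = [55, 92, 82, 30, 97, 30, 42, 86, 7]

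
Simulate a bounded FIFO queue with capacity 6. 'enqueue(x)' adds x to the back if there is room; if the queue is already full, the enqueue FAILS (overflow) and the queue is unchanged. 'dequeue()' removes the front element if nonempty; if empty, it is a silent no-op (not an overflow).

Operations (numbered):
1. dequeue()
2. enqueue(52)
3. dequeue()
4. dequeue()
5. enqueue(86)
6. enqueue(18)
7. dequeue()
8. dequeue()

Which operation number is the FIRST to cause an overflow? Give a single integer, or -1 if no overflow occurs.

Answer: -1

Derivation:
1. dequeue(): empty, no-op, size=0
2. enqueue(52): size=1
3. dequeue(): size=0
4. dequeue(): empty, no-op, size=0
5. enqueue(86): size=1
6. enqueue(18): size=2
7. dequeue(): size=1
8. dequeue(): size=0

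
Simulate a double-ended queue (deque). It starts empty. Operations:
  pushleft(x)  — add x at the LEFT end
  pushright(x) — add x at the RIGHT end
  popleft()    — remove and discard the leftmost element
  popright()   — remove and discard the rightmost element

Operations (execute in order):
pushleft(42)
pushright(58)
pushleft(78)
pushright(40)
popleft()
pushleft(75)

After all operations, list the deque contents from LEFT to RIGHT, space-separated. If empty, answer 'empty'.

pushleft(42): [42]
pushright(58): [42, 58]
pushleft(78): [78, 42, 58]
pushright(40): [78, 42, 58, 40]
popleft(): [42, 58, 40]
pushleft(75): [75, 42, 58, 40]

Answer: 75 42 58 40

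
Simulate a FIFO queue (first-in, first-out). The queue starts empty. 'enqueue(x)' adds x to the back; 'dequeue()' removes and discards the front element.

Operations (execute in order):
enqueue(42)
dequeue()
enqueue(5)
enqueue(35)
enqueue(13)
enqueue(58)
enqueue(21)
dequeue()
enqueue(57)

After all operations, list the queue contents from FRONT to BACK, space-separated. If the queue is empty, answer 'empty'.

enqueue(42): [42]
dequeue(): []
enqueue(5): [5]
enqueue(35): [5, 35]
enqueue(13): [5, 35, 13]
enqueue(58): [5, 35, 13, 58]
enqueue(21): [5, 35, 13, 58, 21]
dequeue(): [35, 13, 58, 21]
enqueue(57): [35, 13, 58, 21, 57]

Answer: 35 13 58 21 57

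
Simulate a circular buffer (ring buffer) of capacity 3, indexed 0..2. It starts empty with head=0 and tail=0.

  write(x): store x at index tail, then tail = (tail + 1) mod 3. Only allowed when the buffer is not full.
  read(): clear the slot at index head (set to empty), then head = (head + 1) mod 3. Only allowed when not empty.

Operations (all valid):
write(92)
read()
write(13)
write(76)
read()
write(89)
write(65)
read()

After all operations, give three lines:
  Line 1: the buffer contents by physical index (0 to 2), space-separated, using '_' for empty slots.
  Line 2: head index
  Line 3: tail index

Answer: 89 65 _
0
2

Derivation:
write(92): buf=[92 _ _], head=0, tail=1, size=1
read(): buf=[_ _ _], head=1, tail=1, size=0
write(13): buf=[_ 13 _], head=1, tail=2, size=1
write(76): buf=[_ 13 76], head=1, tail=0, size=2
read(): buf=[_ _ 76], head=2, tail=0, size=1
write(89): buf=[89 _ 76], head=2, tail=1, size=2
write(65): buf=[89 65 76], head=2, tail=2, size=3
read(): buf=[89 65 _], head=0, tail=2, size=2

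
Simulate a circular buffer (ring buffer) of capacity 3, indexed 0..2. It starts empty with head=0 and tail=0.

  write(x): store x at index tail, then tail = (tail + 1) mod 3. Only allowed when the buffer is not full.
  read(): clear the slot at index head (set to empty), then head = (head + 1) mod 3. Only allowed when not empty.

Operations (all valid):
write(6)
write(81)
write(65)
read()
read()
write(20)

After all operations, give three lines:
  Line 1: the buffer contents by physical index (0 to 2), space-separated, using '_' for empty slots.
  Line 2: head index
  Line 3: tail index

write(6): buf=[6 _ _], head=0, tail=1, size=1
write(81): buf=[6 81 _], head=0, tail=2, size=2
write(65): buf=[6 81 65], head=0, tail=0, size=3
read(): buf=[_ 81 65], head=1, tail=0, size=2
read(): buf=[_ _ 65], head=2, tail=0, size=1
write(20): buf=[20 _ 65], head=2, tail=1, size=2

Answer: 20 _ 65
2
1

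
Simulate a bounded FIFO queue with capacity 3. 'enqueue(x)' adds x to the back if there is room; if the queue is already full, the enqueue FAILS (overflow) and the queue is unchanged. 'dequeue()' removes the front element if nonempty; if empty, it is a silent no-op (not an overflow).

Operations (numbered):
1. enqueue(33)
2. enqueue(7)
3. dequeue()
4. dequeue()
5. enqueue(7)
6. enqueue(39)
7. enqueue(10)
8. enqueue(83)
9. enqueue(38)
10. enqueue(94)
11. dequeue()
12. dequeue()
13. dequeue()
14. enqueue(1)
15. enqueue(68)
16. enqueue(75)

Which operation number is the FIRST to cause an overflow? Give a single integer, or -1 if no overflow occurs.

1. enqueue(33): size=1
2. enqueue(7): size=2
3. dequeue(): size=1
4. dequeue(): size=0
5. enqueue(7): size=1
6. enqueue(39): size=2
7. enqueue(10): size=3
8. enqueue(83): size=3=cap → OVERFLOW (fail)
9. enqueue(38): size=3=cap → OVERFLOW (fail)
10. enqueue(94): size=3=cap → OVERFLOW (fail)
11. dequeue(): size=2
12. dequeue(): size=1
13. dequeue(): size=0
14. enqueue(1): size=1
15. enqueue(68): size=2
16. enqueue(75): size=3

Answer: 8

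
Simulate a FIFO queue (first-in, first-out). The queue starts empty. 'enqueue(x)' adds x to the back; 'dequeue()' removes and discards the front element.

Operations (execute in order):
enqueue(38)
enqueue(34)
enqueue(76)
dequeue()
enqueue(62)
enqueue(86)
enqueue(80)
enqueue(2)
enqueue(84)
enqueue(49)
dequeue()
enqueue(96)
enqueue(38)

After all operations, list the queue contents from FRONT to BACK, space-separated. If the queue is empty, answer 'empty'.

enqueue(38): [38]
enqueue(34): [38, 34]
enqueue(76): [38, 34, 76]
dequeue(): [34, 76]
enqueue(62): [34, 76, 62]
enqueue(86): [34, 76, 62, 86]
enqueue(80): [34, 76, 62, 86, 80]
enqueue(2): [34, 76, 62, 86, 80, 2]
enqueue(84): [34, 76, 62, 86, 80, 2, 84]
enqueue(49): [34, 76, 62, 86, 80, 2, 84, 49]
dequeue(): [76, 62, 86, 80, 2, 84, 49]
enqueue(96): [76, 62, 86, 80, 2, 84, 49, 96]
enqueue(38): [76, 62, 86, 80, 2, 84, 49, 96, 38]

Answer: 76 62 86 80 2 84 49 96 38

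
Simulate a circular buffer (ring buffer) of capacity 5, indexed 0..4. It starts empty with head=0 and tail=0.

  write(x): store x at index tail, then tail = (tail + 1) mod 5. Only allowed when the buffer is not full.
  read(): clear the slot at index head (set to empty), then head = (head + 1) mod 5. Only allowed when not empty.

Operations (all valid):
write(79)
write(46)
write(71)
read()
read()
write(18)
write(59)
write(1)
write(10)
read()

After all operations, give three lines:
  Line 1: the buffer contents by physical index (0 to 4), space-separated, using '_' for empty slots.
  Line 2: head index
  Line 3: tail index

Answer: 1 10 _ 18 59
3
2

Derivation:
write(79): buf=[79 _ _ _ _], head=0, tail=1, size=1
write(46): buf=[79 46 _ _ _], head=0, tail=2, size=2
write(71): buf=[79 46 71 _ _], head=0, tail=3, size=3
read(): buf=[_ 46 71 _ _], head=1, tail=3, size=2
read(): buf=[_ _ 71 _ _], head=2, tail=3, size=1
write(18): buf=[_ _ 71 18 _], head=2, tail=4, size=2
write(59): buf=[_ _ 71 18 59], head=2, tail=0, size=3
write(1): buf=[1 _ 71 18 59], head=2, tail=1, size=4
write(10): buf=[1 10 71 18 59], head=2, tail=2, size=5
read(): buf=[1 10 _ 18 59], head=3, tail=2, size=4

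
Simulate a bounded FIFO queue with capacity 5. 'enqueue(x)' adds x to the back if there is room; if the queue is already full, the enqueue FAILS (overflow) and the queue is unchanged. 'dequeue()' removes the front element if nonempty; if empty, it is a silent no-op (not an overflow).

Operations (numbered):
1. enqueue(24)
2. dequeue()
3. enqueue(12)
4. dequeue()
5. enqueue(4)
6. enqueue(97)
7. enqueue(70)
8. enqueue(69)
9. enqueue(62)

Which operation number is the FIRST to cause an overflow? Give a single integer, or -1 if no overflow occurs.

1. enqueue(24): size=1
2. dequeue(): size=0
3. enqueue(12): size=1
4. dequeue(): size=0
5. enqueue(4): size=1
6. enqueue(97): size=2
7. enqueue(70): size=3
8. enqueue(69): size=4
9. enqueue(62): size=5

Answer: -1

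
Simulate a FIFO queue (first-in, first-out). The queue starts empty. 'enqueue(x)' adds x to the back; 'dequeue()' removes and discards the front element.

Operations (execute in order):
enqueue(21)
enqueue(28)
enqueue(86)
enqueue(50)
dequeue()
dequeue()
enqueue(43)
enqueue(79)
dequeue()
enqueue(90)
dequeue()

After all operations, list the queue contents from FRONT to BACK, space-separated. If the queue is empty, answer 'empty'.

Answer: 43 79 90

Derivation:
enqueue(21): [21]
enqueue(28): [21, 28]
enqueue(86): [21, 28, 86]
enqueue(50): [21, 28, 86, 50]
dequeue(): [28, 86, 50]
dequeue(): [86, 50]
enqueue(43): [86, 50, 43]
enqueue(79): [86, 50, 43, 79]
dequeue(): [50, 43, 79]
enqueue(90): [50, 43, 79, 90]
dequeue(): [43, 79, 90]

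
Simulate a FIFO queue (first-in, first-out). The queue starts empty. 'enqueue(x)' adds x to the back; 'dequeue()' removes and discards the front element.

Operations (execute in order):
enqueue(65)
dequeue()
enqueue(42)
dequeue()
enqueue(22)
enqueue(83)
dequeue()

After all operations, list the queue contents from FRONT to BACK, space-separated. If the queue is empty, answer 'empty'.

enqueue(65): [65]
dequeue(): []
enqueue(42): [42]
dequeue(): []
enqueue(22): [22]
enqueue(83): [22, 83]
dequeue(): [83]

Answer: 83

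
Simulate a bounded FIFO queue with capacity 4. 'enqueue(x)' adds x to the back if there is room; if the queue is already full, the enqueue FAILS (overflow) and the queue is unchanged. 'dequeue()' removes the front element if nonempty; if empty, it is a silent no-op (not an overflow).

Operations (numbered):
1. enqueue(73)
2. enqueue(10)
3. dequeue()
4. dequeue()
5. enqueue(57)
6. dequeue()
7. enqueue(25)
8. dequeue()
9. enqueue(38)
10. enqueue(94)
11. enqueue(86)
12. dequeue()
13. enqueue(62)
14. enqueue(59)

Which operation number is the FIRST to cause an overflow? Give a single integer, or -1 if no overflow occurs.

1. enqueue(73): size=1
2. enqueue(10): size=2
3. dequeue(): size=1
4. dequeue(): size=0
5. enqueue(57): size=1
6. dequeue(): size=0
7. enqueue(25): size=1
8. dequeue(): size=0
9. enqueue(38): size=1
10. enqueue(94): size=2
11. enqueue(86): size=3
12. dequeue(): size=2
13. enqueue(62): size=3
14. enqueue(59): size=4

Answer: -1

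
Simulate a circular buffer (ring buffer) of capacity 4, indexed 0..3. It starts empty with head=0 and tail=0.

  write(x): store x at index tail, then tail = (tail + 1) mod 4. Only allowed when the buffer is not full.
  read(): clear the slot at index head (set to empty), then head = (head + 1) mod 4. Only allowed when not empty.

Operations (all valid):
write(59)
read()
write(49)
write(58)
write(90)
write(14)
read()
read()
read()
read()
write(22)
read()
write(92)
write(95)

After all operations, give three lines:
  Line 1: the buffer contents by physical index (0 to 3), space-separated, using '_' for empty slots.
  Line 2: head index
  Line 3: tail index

write(59): buf=[59 _ _ _], head=0, tail=1, size=1
read(): buf=[_ _ _ _], head=1, tail=1, size=0
write(49): buf=[_ 49 _ _], head=1, tail=2, size=1
write(58): buf=[_ 49 58 _], head=1, tail=3, size=2
write(90): buf=[_ 49 58 90], head=1, tail=0, size=3
write(14): buf=[14 49 58 90], head=1, tail=1, size=4
read(): buf=[14 _ 58 90], head=2, tail=1, size=3
read(): buf=[14 _ _ 90], head=3, tail=1, size=2
read(): buf=[14 _ _ _], head=0, tail=1, size=1
read(): buf=[_ _ _ _], head=1, tail=1, size=0
write(22): buf=[_ 22 _ _], head=1, tail=2, size=1
read(): buf=[_ _ _ _], head=2, tail=2, size=0
write(92): buf=[_ _ 92 _], head=2, tail=3, size=1
write(95): buf=[_ _ 92 95], head=2, tail=0, size=2

Answer: _ _ 92 95
2
0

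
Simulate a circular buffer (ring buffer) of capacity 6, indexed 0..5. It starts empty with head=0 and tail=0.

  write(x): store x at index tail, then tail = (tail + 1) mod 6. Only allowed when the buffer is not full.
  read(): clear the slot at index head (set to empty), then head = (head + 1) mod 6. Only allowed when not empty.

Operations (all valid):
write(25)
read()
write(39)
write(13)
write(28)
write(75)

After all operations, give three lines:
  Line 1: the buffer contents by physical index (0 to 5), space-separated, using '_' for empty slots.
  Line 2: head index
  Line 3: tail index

write(25): buf=[25 _ _ _ _ _], head=0, tail=1, size=1
read(): buf=[_ _ _ _ _ _], head=1, tail=1, size=0
write(39): buf=[_ 39 _ _ _ _], head=1, tail=2, size=1
write(13): buf=[_ 39 13 _ _ _], head=1, tail=3, size=2
write(28): buf=[_ 39 13 28 _ _], head=1, tail=4, size=3
write(75): buf=[_ 39 13 28 75 _], head=1, tail=5, size=4

Answer: _ 39 13 28 75 _
1
5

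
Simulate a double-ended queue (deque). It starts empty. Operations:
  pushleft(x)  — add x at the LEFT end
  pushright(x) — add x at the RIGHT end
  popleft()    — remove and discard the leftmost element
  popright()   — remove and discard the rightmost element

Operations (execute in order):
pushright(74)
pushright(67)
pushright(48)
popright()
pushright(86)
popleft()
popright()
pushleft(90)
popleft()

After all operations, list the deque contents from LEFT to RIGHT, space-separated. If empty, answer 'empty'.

Answer: 67

Derivation:
pushright(74): [74]
pushright(67): [74, 67]
pushright(48): [74, 67, 48]
popright(): [74, 67]
pushright(86): [74, 67, 86]
popleft(): [67, 86]
popright(): [67]
pushleft(90): [90, 67]
popleft(): [67]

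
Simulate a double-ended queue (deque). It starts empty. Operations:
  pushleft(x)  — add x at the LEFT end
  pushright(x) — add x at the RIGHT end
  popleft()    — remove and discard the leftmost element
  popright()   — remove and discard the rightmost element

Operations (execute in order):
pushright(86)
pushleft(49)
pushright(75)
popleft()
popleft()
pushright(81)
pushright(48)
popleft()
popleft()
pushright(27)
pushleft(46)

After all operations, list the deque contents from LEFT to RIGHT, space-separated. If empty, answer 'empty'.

Answer: 46 48 27

Derivation:
pushright(86): [86]
pushleft(49): [49, 86]
pushright(75): [49, 86, 75]
popleft(): [86, 75]
popleft(): [75]
pushright(81): [75, 81]
pushright(48): [75, 81, 48]
popleft(): [81, 48]
popleft(): [48]
pushright(27): [48, 27]
pushleft(46): [46, 48, 27]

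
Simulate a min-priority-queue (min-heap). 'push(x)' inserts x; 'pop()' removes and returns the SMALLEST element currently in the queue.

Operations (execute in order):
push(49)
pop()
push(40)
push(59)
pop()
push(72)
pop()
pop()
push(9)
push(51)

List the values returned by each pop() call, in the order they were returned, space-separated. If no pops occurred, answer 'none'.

push(49): heap contents = [49]
pop() → 49: heap contents = []
push(40): heap contents = [40]
push(59): heap contents = [40, 59]
pop() → 40: heap contents = [59]
push(72): heap contents = [59, 72]
pop() → 59: heap contents = [72]
pop() → 72: heap contents = []
push(9): heap contents = [9]
push(51): heap contents = [9, 51]

Answer: 49 40 59 72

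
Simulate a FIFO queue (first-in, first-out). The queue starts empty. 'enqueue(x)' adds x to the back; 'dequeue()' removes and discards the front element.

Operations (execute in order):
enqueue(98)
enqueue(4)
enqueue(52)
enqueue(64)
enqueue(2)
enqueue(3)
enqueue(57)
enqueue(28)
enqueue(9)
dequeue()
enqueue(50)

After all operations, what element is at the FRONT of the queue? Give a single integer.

enqueue(98): queue = [98]
enqueue(4): queue = [98, 4]
enqueue(52): queue = [98, 4, 52]
enqueue(64): queue = [98, 4, 52, 64]
enqueue(2): queue = [98, 4, 52, 64, 2]
enqueue(3): queue = [98, 4, 52, 64, 2, 3]
enqueue(57): queue = [98, 4, 52, 64, 2, 3, 57]
enqueue(28): queue = [98, 4, 52, 64, 2, 3, 57, 28]
enqueue(9): queue = [98, 4, 52, 64, 2, 3, 57, 28, 9]
dequeue(): queue = [4, 52, 64, 2, 3, 57, 28, 9]
enqueue(50): queue = [4, 52, 64, 2, 3, 57, 28, 9, 50]

Answer: 4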